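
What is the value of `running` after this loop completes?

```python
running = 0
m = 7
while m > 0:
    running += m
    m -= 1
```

Sum 7 down to 1
`running` takes the values: 0 → 7 → 13 → 18 → 22 → 25 → 27 → 28

Answer: 28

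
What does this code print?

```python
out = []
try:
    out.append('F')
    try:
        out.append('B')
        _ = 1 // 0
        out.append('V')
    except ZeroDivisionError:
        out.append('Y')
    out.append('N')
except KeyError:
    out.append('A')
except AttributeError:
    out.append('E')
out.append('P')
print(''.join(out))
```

Execution trace: 'F' (try body) → 'B' (inner try body) → 'Y' (inner except ZeroDivisionError) → 'N' (try body, no exception) → 'P' (after the try/except). Output: FBYNP

Answer: FBYNP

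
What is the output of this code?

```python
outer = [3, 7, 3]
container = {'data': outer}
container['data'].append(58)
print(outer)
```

Key concept: dict holds reference to list.
Step by step:
`outer = [3, 7, 3]` → outer = [3, 7, 3]
`container = {'data': outer}` → container = {'data': [3, 7, 3]}
`container['data'].append(58)` → outer = [3, 7, 3, 58]; container = {'data': [3, 7, 3, 58]}
`print(outer)` → prints [3, 7, 3, 58]

Answer: [3, 7, 3, 58]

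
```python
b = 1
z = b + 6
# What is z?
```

Trace:
`b = 1` → b = 1
`z = b + 6` → z = 7
So z = 7

Answer: 7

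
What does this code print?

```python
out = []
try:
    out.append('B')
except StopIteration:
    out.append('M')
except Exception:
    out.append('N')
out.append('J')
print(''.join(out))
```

Execution trace: 'B' (try body, no exception) → 'J' (after the try/except). Output: BJ

Answer: BJ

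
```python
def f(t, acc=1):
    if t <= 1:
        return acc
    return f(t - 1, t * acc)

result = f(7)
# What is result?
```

Accumulator trace (n, acc): (7, 1) -> (6, 7) -> (5, 42) -> (4, 210) -> (3, 840) -> (2, 2520) -> (1, 5040) -> return 5040

Answer: 5040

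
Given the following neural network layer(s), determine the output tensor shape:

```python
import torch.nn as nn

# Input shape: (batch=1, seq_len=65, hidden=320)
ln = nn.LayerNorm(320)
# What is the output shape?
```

Input: (1, 65, 320) -> Output: (1, 65, 320)

Answer: (1, 65, 320)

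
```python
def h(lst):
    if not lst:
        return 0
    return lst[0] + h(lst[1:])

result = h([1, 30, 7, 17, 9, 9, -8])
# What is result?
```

1 + 30 + 7 + 17 + 9 + 9 + (-8) + 0 = 65

Answer: 65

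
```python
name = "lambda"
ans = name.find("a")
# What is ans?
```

Trace:
`name = "lambda"` → name = 'lambda'
`ans = name.find("a")` → ans = 1
So ans = 1

Answer: 1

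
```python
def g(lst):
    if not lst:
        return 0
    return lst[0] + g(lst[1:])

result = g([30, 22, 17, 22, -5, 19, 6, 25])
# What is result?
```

30 + 22 + 17 + 22 + (-5) + 19 + 6 + 25 + 0 = 136

Answer: 136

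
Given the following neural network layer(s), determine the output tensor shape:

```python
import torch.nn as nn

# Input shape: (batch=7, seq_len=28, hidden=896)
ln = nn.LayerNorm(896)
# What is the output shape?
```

Input: (7, 28, 896) -> Output: (7, 28, 896)

Answer: (7, 28, 896)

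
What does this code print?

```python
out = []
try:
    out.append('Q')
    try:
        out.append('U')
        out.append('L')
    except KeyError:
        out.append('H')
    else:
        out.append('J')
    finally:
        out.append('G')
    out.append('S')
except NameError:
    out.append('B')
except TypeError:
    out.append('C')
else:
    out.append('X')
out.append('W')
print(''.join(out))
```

Execution trace: 'Q' (try body) → 'U' (inner try body) → 'L' (inner try body, no exception) → 'J' (inner else) → 'G' (inner finally) → 'S' (try body, no exception) → 'X' (else) → 'W' (after the try/except). Output: QULJGSXW

Answer: QULJGSXW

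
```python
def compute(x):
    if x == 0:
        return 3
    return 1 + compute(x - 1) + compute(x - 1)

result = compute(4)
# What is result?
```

compute(x) = 1 + 2·compute(x-1), compute(0)=3. Closed form: (3+1)·2^4 - 1 = 63.

Answer: 63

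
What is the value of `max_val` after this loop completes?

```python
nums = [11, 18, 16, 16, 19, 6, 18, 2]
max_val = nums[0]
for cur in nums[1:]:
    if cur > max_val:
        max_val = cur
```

Maximum of [11, 18, 16, 16, 19, 6, 18, 2]
`max_val` takes the values: 11 → 18 → 19

Answer: 19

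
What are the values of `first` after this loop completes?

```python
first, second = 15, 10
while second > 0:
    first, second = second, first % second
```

GCD of 15 and 10
`first` takes the values: 15 → 10 → 5

Answer: 5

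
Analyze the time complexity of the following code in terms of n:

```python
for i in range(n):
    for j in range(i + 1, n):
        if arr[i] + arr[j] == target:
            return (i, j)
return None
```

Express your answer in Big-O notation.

This is Two sum brute force. Time complexity: O(n²).

Answer: O(n²)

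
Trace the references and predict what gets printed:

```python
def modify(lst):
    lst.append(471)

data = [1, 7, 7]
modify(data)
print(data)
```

Key concept: function modifies passed list.
Step by step:
`data = [1, 7, 7]` → data = [1, 7, 7]
`modify(data)` → data = [1, 7, 7, 471]
`print(data)` → prints [1, 7, 7, 471]

Answer: [1, 7, 7, 471]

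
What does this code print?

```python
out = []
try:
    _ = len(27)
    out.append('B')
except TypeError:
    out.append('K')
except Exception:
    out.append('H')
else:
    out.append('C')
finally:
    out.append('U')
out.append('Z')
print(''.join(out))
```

Execution trace: 'K' (except TypeError) → 'U' (finally) → 'Z' (after the try/except). Output: KUZ

Answer: KUZ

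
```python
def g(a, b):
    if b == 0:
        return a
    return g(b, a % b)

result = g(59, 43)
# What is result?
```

g(59, 43) -> g(43, 16) -> g(16, 11) -> g(11, 5) -> g(5, 1) -> g(1, 0) -> 1

Answer: 1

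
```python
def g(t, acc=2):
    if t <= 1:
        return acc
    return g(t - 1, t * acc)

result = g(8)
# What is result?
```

Accumulator trace (n, acc): (8, 2) -> (7, 16) -> (6, 112) -> (5, 672) -> (4, 3360) -> (3, 13440) -> (2, 40320) -> (1, 80640) -> return 80640

Answer: 80640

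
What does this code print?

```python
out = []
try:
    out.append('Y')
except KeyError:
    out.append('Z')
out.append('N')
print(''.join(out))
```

Execution trace: 'Y' (try body, no exception) → 'N' (after the try/except). Output: YN

Answer: YN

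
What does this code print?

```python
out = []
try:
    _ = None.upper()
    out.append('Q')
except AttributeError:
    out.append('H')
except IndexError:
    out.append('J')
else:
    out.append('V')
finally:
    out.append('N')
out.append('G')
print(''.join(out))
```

Execution trace: 'H' (except AttributeError) → 'N' (finally) → 'G' (after the try/except). Output: HNG

Answer: HNG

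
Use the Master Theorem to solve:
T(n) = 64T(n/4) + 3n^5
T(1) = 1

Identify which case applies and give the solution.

a=64, b=4, f(n)=3n^5. log_4(64) = 3. Since c=5 > 3 and the regularity condition holds (64(n/4)^5 = (64/4^5)n^5 with 64/4^5 < 1), Case 3 applies: T(n) = Θ(f(n)) = O(n^5).

Answer: O(n^5) - Case 3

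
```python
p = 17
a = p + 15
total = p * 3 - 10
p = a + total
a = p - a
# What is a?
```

Trace:
`p = 17` → p = 17
`a = p + 15` → a = 32
`total = p * 3 - 10` → total = 41
`p = a + total` → p = 73
`a = p - a` → a = 41
So a = 41

Answer: 41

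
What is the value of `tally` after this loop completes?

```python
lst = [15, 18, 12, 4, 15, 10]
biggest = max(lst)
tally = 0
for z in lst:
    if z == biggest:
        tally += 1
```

Count of max value 18 in [15, 18, 12, 4, 15, 10]
`tally` takes the values: 0 → 1

Answer: 1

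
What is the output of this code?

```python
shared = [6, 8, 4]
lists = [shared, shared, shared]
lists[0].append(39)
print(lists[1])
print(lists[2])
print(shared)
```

Key concept: list of same reference.
Step by step:
`shared = [6, 8, 4]` → shared = [6, 8, 4]
`lists = [shared, shared, shared]` → lists = [[6, 8, 4], [6, 8, 4], [6, 8, 4]]
`lists[0].append(39)` → shared = [6, 8, 4, 39]; lists = [[6, 8, 4, 39], [6, 8, 4, 39], [6, 8, 4, 39]]
`print(lists[1])` → prints [6, 8, 4, 39]
`print(lists[2])` → prints [6, 8, 4, 39]
`print(shared)` → prints [6, 8, 4, 39]

Answer:
[6, 8, 4, 39]
[6, 8, 4, 39]
[6, 8, 4, 39]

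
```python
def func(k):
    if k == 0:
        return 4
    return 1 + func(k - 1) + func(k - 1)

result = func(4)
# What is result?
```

func(k) = 1 + 2·func(k-1), func(0)=4. Closed form: (4+1)·2^4 - 1 = 79.

Answer: 79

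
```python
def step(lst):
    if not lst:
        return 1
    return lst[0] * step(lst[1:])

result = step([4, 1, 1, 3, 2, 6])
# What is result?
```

Product over [4, 1, 1, 3, 2, 6] = 4 * 1 * 1 * 3 * 2 * 6 = 144

Answer: 144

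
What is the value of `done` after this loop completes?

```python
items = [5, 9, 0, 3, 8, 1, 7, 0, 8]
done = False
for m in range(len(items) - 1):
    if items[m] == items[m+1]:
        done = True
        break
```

Check consecutive duplicates in [5, 9, 0, 3, 8, 1, 7, 0, 8]
`done` takes the values: False

Answer: False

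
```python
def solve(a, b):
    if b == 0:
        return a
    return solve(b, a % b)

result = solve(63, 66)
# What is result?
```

solve(63, 66) -> solve(66, 63) -> solve(63, 3) -> solve(3, 0) -> 3

Answer: 3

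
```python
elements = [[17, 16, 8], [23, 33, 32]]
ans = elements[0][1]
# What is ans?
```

Trace:
`elements = [[17, 16, 8], [23, 33, 32]]` → elements = [[17, 16, 8], [23, 33, 32]]
`ans = elements[0][1]` → ans = 16
So ans = 16

Answer: 16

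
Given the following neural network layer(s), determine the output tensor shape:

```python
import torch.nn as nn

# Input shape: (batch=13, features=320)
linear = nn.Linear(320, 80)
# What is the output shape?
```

Input: (13, 320) -> Output: (13, 80)

Answer: (13, 80)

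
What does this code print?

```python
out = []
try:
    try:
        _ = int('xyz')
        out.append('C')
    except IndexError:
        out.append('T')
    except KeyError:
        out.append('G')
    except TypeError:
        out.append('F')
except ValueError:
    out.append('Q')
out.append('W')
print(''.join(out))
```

Execution trace: 'Q' (outer except ValueError) → 'W' (after the try/except). Output: QW

Answer: QW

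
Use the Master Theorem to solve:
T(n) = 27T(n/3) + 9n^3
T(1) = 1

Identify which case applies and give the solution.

a=27, b=3, f(n)=9n^3. log_3(27) = 3. Since c=3 = 3, Case 2 applies: T(n) = Θ(n^log_b(a) · log n) = O(n^3 log n).

Answer: O(n^3 log n) - Case 2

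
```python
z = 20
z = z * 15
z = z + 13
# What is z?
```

Trace:
`z = 20` → z = 20
`z = z * 15` → z = 300
`z = z + 13` → z = 313
So z = 313

Answer: 313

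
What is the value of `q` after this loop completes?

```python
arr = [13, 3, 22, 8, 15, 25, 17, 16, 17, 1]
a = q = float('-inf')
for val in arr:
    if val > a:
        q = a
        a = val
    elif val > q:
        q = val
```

Second largest (with repeats) in [13, 3, 22, 8, 15, 25, 17, 16, 17, 1]
`q` takes the values: -inf → 3 → 13 → 15 → 22

Answer: 22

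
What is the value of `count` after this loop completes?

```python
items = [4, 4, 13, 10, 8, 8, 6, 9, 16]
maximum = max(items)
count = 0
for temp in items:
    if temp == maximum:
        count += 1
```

Count of max value 16 in [4, 4, 13, 10, 8, 8, 6, 9, 16]
`count` takes the values: 0 → 1

Answer: 1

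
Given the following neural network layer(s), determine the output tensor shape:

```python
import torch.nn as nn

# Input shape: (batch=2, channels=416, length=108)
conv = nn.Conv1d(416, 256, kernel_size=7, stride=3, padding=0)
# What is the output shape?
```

Input: (2, 416, 108) -> Output: (2, 256, 34)

Answer: (2, 256, 34)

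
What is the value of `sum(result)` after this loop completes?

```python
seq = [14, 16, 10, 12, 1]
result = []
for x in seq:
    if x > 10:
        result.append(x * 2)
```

Sum of doubled values > 10
`result` takes the values: [] → [28] → [28, 32] → [28, 32, 24]
So `sum(result)` = 84

Answer: 84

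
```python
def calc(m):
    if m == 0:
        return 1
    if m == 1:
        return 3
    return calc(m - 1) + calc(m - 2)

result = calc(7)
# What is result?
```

Build up from base cases: calc(0)=1, calc(1)=3, calc(2)=4, calc(3)=7, calc(4)=11, calc(5)=18, calc(6)=29, ..., calc(7)=47

Answer: 47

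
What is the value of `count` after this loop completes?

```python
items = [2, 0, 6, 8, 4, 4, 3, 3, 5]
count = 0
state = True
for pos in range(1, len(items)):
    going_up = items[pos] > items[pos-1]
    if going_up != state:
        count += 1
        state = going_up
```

Count direction changes in [2, 0, 6, 8, 4, 4, 3, 3, 5]
`count` takes the values: 0 → 1 → 2 → 3 → 4

Answer: 4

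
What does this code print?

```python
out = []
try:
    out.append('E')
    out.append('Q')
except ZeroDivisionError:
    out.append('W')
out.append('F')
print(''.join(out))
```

Execution trace: 'E' (try body) → 'Q' (try body, no exception) → 'F' (after the try/except). Output: EQF

Answer: EQF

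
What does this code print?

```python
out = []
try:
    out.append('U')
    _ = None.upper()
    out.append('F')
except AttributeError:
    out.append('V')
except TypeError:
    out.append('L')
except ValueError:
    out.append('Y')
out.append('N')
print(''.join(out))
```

Execution trace: 'U' (try body) → 'V' (except AttributeError) → 'N' (after the try/except). Output: UVN

Answer: UVN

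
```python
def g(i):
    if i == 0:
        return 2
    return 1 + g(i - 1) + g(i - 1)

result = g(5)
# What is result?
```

g(i) = 1 + 2·g(i-1), g(0)=2. Closed form: (2+1)·2^5 - 1 = 95.

Answer: 95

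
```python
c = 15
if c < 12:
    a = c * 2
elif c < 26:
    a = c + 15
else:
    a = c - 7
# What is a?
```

Trace:
`c = 15` → c = 15
`if c < 12: ...` → c < 12 is False, c < 26 is True → a = 30
So a = 30

Answer: 30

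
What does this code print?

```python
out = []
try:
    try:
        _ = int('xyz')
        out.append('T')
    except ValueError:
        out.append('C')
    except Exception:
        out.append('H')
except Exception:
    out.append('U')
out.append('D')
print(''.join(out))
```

Execution trace: 'C' (inner except ValueError) → 'D' (after the try/except). Output: CD

Answer: CD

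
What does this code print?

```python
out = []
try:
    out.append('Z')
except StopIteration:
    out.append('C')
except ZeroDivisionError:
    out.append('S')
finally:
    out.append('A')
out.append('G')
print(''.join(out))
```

Execution trace: 'Z' (try body, no exception) → 'A' (finally) → 'G' (after the try/except). Output: ZAG

Answer: ZAG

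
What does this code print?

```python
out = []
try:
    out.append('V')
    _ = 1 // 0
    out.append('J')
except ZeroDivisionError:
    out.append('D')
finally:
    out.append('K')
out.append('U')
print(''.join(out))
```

Execution trace: 'V' (try body) → 'D' (except ZeroDivisionError) → 'K' (finally) → 'U' (after the try/except). Output: VDKU

Answer: VDKU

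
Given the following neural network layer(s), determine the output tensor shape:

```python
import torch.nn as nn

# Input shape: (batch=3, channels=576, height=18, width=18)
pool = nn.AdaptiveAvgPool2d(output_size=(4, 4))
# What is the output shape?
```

Input: (3, 576, 18, 18) -> Output: (3, 576, 4, 4)

Answer: (3, 576, 4, 4)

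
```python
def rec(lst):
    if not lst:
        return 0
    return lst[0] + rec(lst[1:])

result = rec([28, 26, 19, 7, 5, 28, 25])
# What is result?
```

28 + 26 + 19 + 7 + 5 + 28 + 25 + 0 = 138

Answer: 138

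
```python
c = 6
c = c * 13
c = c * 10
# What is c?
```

Trace:
`c = 6` → c = 6
`c = c * 13` → c = 78
`c = c * 10` → c = 780
So c = 780

Answer: 780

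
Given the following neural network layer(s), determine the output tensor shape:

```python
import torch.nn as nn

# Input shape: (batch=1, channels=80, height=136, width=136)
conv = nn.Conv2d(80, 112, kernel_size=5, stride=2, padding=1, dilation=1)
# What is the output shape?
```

Input: (1, 80, 136, 136) -> Output: (1, 112, 67, 67)

Answer: (1, 112, 67, 67)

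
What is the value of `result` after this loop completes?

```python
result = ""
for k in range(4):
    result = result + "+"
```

Repeat '+' 4 times
`result` takes the values: "" → "+" → "++" → "+++" → "++++"

Answer: "++++"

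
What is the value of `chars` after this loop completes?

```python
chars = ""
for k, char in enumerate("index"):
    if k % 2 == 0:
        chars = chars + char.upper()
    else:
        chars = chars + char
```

Uppercase even positions in 'index'
`chars` takes the values: "" → "I" → "In" → "InD" → "InDe" → "InDeX"

Answer: "InDeX"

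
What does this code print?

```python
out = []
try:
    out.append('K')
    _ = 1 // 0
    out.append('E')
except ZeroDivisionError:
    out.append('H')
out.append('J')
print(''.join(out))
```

Execution trace: 'K' (try body) → 'H' (except ZeroDivisionError) → 'J' (after the try/except). Output: KHJ

Answer: KHJ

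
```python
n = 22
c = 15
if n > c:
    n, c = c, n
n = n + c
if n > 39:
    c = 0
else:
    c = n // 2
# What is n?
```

Trace:
`n = 22` → n = 22
`c = 15` → c = 15
`if n > c: ...` → n > c is True → n = 15; c = 22
`n = n + c` → n = 37
`if n > 39: ...` → n > 39 is False, take else branch → c = 18
So n = 37

Answer: 37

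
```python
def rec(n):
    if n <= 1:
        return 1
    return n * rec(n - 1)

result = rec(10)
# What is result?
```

rec(10) = 10 * 9 * 8 * 7 * 6 * 5 * 4 * 3 * 2 * 1 = 3628800

Answer: 3628800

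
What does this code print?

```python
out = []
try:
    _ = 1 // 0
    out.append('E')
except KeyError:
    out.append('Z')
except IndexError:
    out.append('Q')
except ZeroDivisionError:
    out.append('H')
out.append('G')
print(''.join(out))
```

Execution trace: 'H' (except ZeroDivisionError) → 'G' (after the try/except). Output: HG

Answer: HG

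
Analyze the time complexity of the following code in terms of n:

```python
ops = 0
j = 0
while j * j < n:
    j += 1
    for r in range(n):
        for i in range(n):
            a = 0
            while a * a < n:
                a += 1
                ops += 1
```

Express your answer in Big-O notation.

Each loop level contributes: √n × n × n × √n. Multiplying the contributions gives O(n^3).

Answer: O(n^3)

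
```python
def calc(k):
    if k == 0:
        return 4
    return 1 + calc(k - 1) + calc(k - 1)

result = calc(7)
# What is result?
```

calc(k) = 1 + 2·calc(k-1), calc(0)=4. Closed form: (4+1)·2^7 - 1 = 639.

Answer: 639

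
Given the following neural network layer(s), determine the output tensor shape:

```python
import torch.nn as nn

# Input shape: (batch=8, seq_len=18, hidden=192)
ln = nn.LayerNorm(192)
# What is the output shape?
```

Input: (8, 18, 192) -> Output: (8, 18, 192)

Answer: (8, 18, 192)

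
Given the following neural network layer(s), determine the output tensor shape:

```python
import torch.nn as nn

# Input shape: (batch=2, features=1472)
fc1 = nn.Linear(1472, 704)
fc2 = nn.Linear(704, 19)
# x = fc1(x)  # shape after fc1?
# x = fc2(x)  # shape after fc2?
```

Input: (2, 1472) -> after fc1: (2, 704) -> Output: (2, 19)

Answer: (2, 19)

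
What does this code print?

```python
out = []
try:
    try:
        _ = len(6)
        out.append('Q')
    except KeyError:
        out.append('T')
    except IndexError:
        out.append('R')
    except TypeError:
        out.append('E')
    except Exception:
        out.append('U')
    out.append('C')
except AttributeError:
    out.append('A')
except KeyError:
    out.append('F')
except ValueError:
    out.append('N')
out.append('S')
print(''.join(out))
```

Execution trace: 'E' (inner except TypeError) → 'C' (try body, no exception) → 'S' (after the try/except). Output: ECS

Answer: ECS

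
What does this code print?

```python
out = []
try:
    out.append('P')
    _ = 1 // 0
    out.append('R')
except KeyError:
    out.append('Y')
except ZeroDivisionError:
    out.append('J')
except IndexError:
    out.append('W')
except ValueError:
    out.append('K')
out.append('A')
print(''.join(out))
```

Execution trace: 'P' (try body) → 'J' (except ZeroDivisionError) → 'A' (after the try/except). Output: PJA

Answer: PJA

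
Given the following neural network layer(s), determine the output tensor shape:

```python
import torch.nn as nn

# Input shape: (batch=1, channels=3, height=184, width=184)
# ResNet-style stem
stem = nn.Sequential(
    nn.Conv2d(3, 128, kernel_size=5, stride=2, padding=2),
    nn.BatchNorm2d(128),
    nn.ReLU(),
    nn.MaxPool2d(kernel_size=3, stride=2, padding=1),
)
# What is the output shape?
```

Input: (1, 3, 184, 184) -> after Conv2d 5x5 stride=2: (1, 128, 92, 92) -> Output: (1, 128, 46, 46)

Answer: (1, 128, 46, 46)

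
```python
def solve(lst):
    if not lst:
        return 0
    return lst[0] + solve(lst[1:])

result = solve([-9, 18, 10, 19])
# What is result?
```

(-9) + 18 + 10 + 19 + 0 = 38

Answer: 38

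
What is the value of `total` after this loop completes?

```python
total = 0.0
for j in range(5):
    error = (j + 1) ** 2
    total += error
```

Sum of squared losses 1² + 2² + ... + 5²
`total` takes the values: 0.0 → 1.0 → 5.0 → 14.0 → 30.0 → 55.0

Answer: 55.0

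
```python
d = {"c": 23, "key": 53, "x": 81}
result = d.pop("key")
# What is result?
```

Trace:
`d = {"c": 23, "key": 53, "x": 81}` → d = {'c': 23, 'key': 53, 'x': 81}
`result = d.pop("key")` → d = {'c': 23, 'x': 81}; result = 53
So result = 53

Answer: 53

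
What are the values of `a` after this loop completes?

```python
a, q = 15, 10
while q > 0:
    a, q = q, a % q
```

GCD of 15 and 10
`a` takes the values: 15 → 10 → 5

Answer: 5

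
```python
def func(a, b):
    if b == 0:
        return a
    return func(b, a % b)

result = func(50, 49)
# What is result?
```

func(50, 49) -> func(49, 1) -> func(1, 0) -> 1

Answer: 1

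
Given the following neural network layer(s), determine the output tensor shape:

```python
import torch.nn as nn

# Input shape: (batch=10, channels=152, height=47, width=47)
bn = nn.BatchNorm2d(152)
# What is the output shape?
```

Input: (10, 152, 47, 47) -> Output: (10, 152, 47, 47)

Answer: (10, 152, 47, 47)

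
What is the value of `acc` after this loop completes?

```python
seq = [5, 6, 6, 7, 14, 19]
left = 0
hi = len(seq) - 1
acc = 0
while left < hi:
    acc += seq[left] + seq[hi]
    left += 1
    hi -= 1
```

Sum of pairs from ends
`acc` takes the values: 0 → 24 → 44 → 57

Answer: 57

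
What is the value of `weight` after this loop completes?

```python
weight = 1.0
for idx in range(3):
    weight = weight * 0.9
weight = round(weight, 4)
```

Exponential decay: 1.0 * 0.9^3
`weight` takes the values: 1.0 → 0.9 → 0.81 → 0.729

Answer: 0.729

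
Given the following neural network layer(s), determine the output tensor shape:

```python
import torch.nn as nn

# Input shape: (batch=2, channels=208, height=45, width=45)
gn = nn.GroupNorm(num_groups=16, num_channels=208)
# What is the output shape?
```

Input: (2, 208, 45, 45) -> Output: (2, 208, 45, 45)

Answer: (2, 208, 45, 45)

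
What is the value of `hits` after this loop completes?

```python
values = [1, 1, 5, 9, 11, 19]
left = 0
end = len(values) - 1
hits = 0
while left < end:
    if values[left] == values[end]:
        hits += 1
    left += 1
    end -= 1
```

Count matching pairs from ends
`hits` takes the values: 0

Answer: 0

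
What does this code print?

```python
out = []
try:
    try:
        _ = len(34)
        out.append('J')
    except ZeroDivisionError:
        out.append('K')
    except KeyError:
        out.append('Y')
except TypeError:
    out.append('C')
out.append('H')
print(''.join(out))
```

Execution trace: 'C' (outer except TypeError) → 'H' (after the try/except). Output: CH

Answer: CH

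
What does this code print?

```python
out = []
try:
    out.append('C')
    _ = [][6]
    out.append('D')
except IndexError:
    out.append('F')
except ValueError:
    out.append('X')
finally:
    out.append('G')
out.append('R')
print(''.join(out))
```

Execution trace: 'C' (try body) → 'F' (except IndexError) → 'G' (finally) → 'R' (after the try/except). Output: CFGR

Answer: CFGR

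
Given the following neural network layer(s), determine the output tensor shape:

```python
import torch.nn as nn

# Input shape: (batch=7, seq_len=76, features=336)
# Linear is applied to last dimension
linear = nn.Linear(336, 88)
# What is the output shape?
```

Input: (7, 76, 336) -> Output: (7, 76, 88)

Answer: (7, 76, 88)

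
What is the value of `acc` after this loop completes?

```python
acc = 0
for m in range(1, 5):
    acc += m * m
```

Sum of squares 1² to 4² = 30
`acc` takes the values: 0 → 1 → 5 → 14 → 30

Answer: 30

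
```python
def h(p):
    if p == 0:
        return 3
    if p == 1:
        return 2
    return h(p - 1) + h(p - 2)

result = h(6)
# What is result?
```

Build up from base cases: h(0)=3, h(1)=2, h(2)=5, h(3)=7, h(4)=12, h(5)=19, h(6)=31

Answer: 31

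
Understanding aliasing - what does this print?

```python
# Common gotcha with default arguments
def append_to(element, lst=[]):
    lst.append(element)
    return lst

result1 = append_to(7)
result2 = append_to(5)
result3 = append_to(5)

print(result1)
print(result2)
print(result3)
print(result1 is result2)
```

Key concept: mutable default argument gotcha.
Step by step:
`result1 = append_to(7)` → result1 = [7]
`result2 = append_to(5)` → result1 = [7, 5] (same object as result2); result2 = [7, 5] (same object as result1)
`result3 = append_to(5)` → result1 = [7, 5, 5] (same object as result2, result3); result2 = [7, 5, 5] (same object as result1, result3); result3 = [7, 5, 5] (same object as result1, result2)
`print(result1)` → prints [7, 5, 5]
`print(result2)` → prints [7, 5, 5]
`print(result3)` → prints [7, 5, 5]
`print(result1 is result2)` → prints True

Answer:
[7, 5, 5]
[7, 5, 5]
[7, 5, 5]
True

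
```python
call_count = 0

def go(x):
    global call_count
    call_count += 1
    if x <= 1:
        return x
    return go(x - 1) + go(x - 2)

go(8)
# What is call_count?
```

Calls(x) = 1 + Calls(x-1) + Calls(x-2); Calls(0)=Calls(1)=1. For x=8 this gives 67.

Answer: 67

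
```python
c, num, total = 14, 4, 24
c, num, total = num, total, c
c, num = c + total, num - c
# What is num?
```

Trace:
`c, num, total = 14, 4, 24` → c = 14; num = 4; total = 24
`c, num, total = num, total, c` → c = 4; num = 24; total = 14
`c, num = c + total, num - c` → c = 18; num = 20
So num = 20

Answer: 20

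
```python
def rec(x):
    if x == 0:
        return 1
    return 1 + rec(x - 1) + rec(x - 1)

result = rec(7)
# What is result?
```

rec(x) = 1 + 2·rec(x-1), rec(0)=1. Closed form: (1+1)·2^7 - 1 = 255.

Answer: 255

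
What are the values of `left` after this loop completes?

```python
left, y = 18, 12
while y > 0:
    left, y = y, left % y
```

GCD of 18 and 12
`left` takes the values: 18 → 12 → 6

Answer: 6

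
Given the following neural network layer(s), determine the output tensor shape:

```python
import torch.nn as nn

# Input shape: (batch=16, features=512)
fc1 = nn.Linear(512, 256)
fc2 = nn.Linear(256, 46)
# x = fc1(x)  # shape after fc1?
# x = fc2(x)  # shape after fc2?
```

Input: (16, 512) -> after fc1: (16, 256) -> Output: (16, 46)

Answer: (16, 46)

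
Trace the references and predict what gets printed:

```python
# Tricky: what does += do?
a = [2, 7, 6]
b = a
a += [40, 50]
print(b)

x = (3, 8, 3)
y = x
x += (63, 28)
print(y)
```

Key concept: += behavior differs for mutable vs immutable.
Step by step:
`a = [2, 7, 6]` → a = [2, 7, 6]
`b = a` → b = [2, 7, 6] (same object as a)
`a += [40, 50]` → a = [2, 7, 6, 40, 50] (same object as b); b = [2, 7, 6, 40, 50] (same object as a)
`print(b)` → prints [2, 7, 6, 40, 50]
`x = (3, 8, 3)` → x = (3, 8, 3)
`y = x` → y = (3, 8, 3)
`x += (63, 28)` → x = (3, 8, 3, 63, 28)
`print(y)` → prints (3, 8, 3)

Answer:
[2, 7, 6, 40, 50]
(3, 8, 3)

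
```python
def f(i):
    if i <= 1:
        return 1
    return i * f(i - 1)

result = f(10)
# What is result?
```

f(10) = 10 * 9 * 8 * 7 * 6 * 5 * 4 * 3 * 2 * 1 = 3628800

Answer: 3628800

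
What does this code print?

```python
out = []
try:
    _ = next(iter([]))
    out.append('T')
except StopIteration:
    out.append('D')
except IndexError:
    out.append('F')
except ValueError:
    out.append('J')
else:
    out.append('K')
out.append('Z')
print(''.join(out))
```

Execution trace: 'D' (except StopIteration) → 'Z' (after the try/except). Output: DZ

Answer: DZ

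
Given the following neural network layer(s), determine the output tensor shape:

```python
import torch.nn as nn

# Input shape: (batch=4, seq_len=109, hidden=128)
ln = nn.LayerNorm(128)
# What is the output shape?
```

Input: (4, 109, 128) -> Output: (4, 109, 128)

Answer: (4, 109, 128)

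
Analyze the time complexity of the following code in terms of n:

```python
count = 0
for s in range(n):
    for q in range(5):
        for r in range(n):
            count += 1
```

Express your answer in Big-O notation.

Each loop level contributes: n × 1 × n. Multiplying the contributions gives O(n^2).

Answer: O(n^2)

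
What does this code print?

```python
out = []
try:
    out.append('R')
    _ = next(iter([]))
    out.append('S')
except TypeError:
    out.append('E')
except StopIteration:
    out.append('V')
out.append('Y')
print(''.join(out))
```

Execution trace: 'R' (try body) → 'V' (except StopIteration) → 'Y' (after the try/except). Output: RVY

Answer: RVY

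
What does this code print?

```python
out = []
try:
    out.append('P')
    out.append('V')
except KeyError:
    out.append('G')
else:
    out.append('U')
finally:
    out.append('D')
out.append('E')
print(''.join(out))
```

Execution trace: 'P' (try body) → 'V' (try body, no exception) → 'U' (else) → 'D' (finally) → 'E' (after the try/except). Output: PVUDE

Answer: PVUDE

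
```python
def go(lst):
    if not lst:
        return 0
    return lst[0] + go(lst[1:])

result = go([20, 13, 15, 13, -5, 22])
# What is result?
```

20 + 13 + 15 + 13 + (-5) + 22 + 0 = 78

Answer: 78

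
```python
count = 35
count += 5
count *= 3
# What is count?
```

Trace:
`count = 35` → count = 35
`count += 5` → count = 40
`count *= 3` → count = 120
So count = 120

Answer: 120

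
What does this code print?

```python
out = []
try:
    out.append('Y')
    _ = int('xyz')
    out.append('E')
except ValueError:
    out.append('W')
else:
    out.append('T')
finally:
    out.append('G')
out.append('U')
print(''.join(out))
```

Execution trace: 'Y' (try body) → 'W' (except ValueError) → 'G' (finally) → 'U' (after the try/except). Output: YWGU

Answer: YWGU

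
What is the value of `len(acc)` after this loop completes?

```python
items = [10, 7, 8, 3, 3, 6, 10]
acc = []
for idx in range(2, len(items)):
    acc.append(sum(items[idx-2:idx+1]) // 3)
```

Number of 3-element averages
`acc` takes the values: [] → [8] → [8, 6] → [8, 6, 4] → [8, 6, 4, 4] → [8, 6, 4, 4, 6]
So `len(acc)` = 5

Answer: 5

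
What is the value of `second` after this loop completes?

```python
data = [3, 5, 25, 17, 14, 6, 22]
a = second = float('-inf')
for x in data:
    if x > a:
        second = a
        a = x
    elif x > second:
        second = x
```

Second largest (with repeats) in [3, 5, 25, 17, 14, 6, 22]
`second` takes the values: -inf → 3 → 5 → 17 → 22

Answer: 22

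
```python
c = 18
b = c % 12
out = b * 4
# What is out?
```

Trace:
`c = 18` → c = 18
`b = c % 12` → b = 6
`out = b * 4` → out = 24
So out = 24

Answer: 24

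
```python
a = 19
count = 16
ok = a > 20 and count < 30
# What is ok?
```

Trace:
`a = 19` → a = 19
`count = 16` → count = 16
`ok = a > 20 and count < 30` → ok = False
So ok = False

Answer: False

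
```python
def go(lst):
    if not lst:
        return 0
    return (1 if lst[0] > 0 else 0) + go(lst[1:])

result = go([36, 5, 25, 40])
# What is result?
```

Count of positive elements in [36, 5, 25, 40] = 4

Answer: 4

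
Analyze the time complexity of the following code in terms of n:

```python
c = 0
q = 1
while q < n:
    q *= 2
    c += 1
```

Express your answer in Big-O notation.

Each loop level contributes: log n. Multiplying the contributions gives O(log n).

Answer: O(log n)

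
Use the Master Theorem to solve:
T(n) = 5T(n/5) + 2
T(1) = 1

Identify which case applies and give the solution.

a=5, b=5, f(n)=2. log_5(5) = 1. Since c=0 < 1, Case 1 applies: T(n) = Θ(n^log_b(a)) = O(n).

Answer: O(n) - Case 1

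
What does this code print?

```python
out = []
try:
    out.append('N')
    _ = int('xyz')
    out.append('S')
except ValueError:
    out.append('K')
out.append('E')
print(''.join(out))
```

Execution trace: 'N' (try body) → 'K' (except ValueError) → 'E' (after the try/except). Output: NKE

Answer: NKE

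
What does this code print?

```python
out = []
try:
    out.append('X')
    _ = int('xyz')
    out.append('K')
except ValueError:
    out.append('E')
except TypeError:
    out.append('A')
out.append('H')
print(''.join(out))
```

Execution trace: 'X' (try body) → 'E' (except ValueError) → 'H' (after the try/except). Output: XEH

Answer: XEH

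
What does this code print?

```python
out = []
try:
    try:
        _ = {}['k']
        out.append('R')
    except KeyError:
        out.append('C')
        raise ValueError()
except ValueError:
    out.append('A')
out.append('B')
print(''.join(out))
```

Execution trace: 'C' (inner except KeyError) → 'A' (outer except ValueError) → 'B' (after the try/except). Output: CAB

Answer: CAB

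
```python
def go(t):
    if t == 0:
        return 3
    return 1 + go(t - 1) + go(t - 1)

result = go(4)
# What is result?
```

go(t) = 1 + 2·go(t-1), go(0)=3. Closed form: (3+1)·2^4 - 1 = 63.

Answer: 63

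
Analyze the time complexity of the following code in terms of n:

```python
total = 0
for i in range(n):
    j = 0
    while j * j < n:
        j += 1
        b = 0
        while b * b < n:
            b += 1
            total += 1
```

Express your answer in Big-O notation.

Each loop level contributes: n × √n × √n. Multiplying the contributions gives O(n^2).

Answer: O(n^2)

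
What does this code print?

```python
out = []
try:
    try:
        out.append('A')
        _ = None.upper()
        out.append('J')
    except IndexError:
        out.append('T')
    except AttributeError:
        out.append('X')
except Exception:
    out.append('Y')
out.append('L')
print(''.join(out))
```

Execution trace: 'A' (inner try body) → 'X' (inner except AttributeError) → 'L' (after the try/except). Output: AXL

Answer: AXL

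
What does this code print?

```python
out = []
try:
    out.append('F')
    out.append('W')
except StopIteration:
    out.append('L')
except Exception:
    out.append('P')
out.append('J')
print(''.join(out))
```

Execution trace: 'F' (try body) → 'W' (try body, no exception) → 'J' (after the try/except). Output: FWJ

Answer: FWJ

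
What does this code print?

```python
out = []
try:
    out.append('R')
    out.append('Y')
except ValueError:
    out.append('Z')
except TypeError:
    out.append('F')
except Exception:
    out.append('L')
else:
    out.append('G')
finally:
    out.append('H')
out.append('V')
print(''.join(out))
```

Execution trace: 'R' (try body) → 'Y' (try body, no exception) → 'G' (else) → 'H' (finally) → 'V' (after the try/except). Output: RYGHV

Answer: RYGHV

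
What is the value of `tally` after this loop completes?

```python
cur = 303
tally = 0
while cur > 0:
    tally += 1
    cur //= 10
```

Count digits by repeated division by 10
`tally` takes the values: 0 → 1 → 2 → 3

Answer: 3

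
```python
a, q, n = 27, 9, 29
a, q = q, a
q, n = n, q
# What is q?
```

Trace:
`a, q, n = 27, 9, 29` → a = 27; q = 9; n = 29
`a, q = q, a` → a = 9; q = 27
`q, n = n, q` → q = 29; n = 27
So q = 29

Answer: 29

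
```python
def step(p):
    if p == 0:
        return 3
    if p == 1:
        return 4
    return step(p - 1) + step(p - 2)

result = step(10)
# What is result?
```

Build up from base cases: step(0)=3, step(1)=4, step(2)=7, step(3)=11, step(4)=18, step(5)=29, step(6)=47, ..., step(10)=322

Answer: 322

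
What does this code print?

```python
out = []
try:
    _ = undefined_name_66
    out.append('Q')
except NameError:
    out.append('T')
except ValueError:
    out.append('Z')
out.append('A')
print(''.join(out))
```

Execution trace: 'T' (except NameError) → 'A' (after the try/except). Output: TA

Answer: TA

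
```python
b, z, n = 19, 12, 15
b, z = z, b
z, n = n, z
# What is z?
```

Trace:
`b, z, n = 19, 12, 15` → b = 19; z = 12; n = 15
`b, z = z, b` → b = 12; z = 19
`z, n = n, z` → z = 15; n = 19
So z = 15

Answer: 15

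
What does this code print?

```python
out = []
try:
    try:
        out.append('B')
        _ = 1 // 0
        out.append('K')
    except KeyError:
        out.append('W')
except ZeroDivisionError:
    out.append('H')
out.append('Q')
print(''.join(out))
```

Execution trace: 'B' (try body) → 'H' (outer except ZeroDivisionError) → 'Q' (after the try/except). Output: BHQ

Answer: BHQ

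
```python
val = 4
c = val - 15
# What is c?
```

Trace:
`val = 4` → val = 4
`c = val - 15` → c = -11
So c = -11

Answer: -11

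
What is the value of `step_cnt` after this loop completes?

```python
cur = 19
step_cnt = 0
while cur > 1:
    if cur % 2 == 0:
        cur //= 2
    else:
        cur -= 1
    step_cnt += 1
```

Steps to reduce 19 to 1
`step_cnt` takes the values: 0 → 1 → 2 → 3 → 4 → 5 → 6

Answer: 6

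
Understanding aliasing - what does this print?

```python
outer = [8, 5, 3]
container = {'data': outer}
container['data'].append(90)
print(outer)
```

Key concept: dict holds reference to list.
Step by step:
`outer = [8, 5, 3]` → outer = [8, 5, 3]
`container = {'data': outer}` → container = {'data': [8, 5, 3]}
`container['data'].append(90)` → outer = [8, 5, 3, 90]; container = {'data': [8, 5, 3, 90]}
`print(outer)` → prints [8, 5, 3, 90]

Answer: [8, 5, 3, 90]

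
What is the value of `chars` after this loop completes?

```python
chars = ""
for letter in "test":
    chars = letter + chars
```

Reverse 'test'
`chars` takes the values: "" → "t" → "et" → "set" → "tset"

Answer: "tset"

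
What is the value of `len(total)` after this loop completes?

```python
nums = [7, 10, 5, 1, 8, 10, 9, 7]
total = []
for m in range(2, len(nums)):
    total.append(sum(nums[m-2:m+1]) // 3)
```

Number of 3-element averages
`total` takes the values: [] → [7] → [7, 5] → [7, 5, 4] → [7, 5, 4, 6] → [7, 5, 4, 6, 9] → [7, 5, 4, 6, 9, 8]
So `len(total)` = 6

Answer: 6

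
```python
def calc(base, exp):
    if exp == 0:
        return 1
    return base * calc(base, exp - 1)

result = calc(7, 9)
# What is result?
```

calc(7, 9) = 7 * 7 * 7 * 7 * 7 * 7 * 7 * 7 * 7 = 40353607

Answer: 40353607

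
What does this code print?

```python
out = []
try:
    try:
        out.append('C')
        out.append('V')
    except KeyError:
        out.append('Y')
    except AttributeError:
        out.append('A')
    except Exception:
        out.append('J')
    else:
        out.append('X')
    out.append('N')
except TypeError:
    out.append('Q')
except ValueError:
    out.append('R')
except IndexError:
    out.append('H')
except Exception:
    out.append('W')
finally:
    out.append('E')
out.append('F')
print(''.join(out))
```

Execution trace: 'C' (inner try body) → 'V' (inner try body, no exception) → 'X' (inner else) → 'N' (try body, no exception) → 'E' (finally) → 'F' (after the try/except). Output: CVXNEF

Answer: CVXNEF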